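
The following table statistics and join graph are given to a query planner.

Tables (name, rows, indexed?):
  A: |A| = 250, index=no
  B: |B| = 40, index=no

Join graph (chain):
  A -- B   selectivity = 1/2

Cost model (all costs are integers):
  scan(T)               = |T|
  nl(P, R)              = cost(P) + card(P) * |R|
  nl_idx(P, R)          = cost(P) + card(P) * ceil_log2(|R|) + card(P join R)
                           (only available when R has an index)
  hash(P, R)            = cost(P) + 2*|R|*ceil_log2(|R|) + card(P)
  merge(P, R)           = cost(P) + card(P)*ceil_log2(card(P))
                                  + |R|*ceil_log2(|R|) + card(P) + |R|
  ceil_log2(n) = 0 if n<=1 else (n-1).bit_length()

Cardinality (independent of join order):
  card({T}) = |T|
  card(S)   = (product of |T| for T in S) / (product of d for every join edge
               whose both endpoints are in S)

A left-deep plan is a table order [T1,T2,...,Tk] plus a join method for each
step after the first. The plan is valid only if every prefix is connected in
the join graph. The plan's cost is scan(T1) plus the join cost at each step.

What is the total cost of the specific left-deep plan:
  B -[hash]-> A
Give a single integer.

4080

step 1: scan B: cost=40, card=40
step 2: join A via hash
    card(P join A) = 40*250/(2) = 5000
    cost = 40 + 2*250*8 + 40 = 4080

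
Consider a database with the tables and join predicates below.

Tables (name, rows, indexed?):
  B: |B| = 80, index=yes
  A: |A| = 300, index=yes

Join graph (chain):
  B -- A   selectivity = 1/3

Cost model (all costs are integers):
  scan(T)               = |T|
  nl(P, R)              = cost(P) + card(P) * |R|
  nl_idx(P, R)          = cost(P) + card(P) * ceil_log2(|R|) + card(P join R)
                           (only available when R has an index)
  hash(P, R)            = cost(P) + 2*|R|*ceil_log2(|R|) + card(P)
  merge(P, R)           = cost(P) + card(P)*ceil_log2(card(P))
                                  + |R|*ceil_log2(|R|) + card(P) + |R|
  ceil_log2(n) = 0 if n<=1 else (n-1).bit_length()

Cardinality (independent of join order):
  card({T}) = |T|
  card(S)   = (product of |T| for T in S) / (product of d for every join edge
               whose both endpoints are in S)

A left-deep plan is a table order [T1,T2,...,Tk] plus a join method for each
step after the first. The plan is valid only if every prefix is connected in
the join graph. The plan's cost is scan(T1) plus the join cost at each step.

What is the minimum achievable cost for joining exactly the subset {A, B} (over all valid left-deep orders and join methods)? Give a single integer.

1720

Selinger DP over subsets of {A,B}:
  {B}: scan cost=80, card=80
  {A}: scan cost=300, card=300
  {AB}: card=8000; try (B,hash)→1720, (A,merge)→3720, (B,merge)→3940, (A,hash)→5560, (A,nl_idx)→8800, (B,nl_idx)→10400 …(+2); best=1720 via (B,hash)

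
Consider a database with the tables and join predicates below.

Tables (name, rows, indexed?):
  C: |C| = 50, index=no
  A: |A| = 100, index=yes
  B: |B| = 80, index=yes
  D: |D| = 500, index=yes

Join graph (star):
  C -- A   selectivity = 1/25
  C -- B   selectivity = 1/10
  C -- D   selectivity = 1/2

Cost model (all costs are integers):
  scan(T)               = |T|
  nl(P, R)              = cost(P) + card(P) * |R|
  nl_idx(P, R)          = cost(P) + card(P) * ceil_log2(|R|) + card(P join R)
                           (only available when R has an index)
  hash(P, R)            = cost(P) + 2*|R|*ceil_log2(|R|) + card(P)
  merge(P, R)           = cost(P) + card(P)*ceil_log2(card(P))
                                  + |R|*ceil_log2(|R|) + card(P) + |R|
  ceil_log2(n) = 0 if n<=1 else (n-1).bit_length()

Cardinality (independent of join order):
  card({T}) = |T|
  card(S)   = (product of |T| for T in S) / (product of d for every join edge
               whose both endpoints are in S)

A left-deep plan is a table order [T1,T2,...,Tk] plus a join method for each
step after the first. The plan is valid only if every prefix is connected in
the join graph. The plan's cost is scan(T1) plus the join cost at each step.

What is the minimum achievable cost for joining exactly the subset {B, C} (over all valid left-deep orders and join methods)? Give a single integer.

760

Selinger DP over subsets of {B,C}:
  {C}: scan cost=50, card=50
  {B}: scan cost=80, card=80
  {BC}: card=400; try (C,hash)→760, (B,nl_idx)→800, (B,merge)→1040, (C,merge)→1070, (B,hash)→1220, (B,nl)→4050 …(+1); best=760 via (C,hash)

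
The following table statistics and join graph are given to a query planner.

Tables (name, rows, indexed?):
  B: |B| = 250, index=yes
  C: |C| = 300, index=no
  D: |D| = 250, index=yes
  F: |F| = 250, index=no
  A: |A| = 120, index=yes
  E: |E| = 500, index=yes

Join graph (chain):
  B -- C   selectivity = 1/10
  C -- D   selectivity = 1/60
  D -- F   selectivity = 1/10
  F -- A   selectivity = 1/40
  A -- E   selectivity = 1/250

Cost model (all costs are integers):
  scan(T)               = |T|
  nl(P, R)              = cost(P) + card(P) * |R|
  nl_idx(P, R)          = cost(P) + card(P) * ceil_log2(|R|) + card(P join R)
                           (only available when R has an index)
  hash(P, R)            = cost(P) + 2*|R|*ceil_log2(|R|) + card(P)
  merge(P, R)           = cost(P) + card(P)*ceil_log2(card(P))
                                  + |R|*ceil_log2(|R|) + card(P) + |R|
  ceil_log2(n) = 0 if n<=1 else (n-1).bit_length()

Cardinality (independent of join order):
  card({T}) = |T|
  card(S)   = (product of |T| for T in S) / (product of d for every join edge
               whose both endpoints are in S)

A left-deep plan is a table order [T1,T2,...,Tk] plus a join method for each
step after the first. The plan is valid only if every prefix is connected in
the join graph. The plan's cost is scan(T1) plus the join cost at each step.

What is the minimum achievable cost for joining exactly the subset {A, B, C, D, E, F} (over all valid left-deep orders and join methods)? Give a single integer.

Selinger DP over subsets of {A,B,C,D,E,F}:
  {B}: scan cost=250, card=250
  {C}: scan cost=300, card=300
  {D}: scan cost=250, card=250
  {F}: scan cost=250, card=250
  {A}: scan cost=120, card=120
  {E}: scan cost=500, card=500
  {BC}: card=7500; try (B,hash)→4600, (C,merge)→5500, (B,merge)→5550, (C,hash)→5900, (B,nl_idx)→10200, (C,nl)→75250 …(+1); best=4600 via (B,hash)
  {CD}: card=1250; try (D,nl_idx)→3950, (D,hash)→4600, (C,merge)→5500, (D,merge)→5550, (C,hash)→5900, (C,nl)→75250 …(+1); best=3950 via (D,nl_idx)
  {DF}: card=6250; try (F,hash)→4500, (D,hash)→4500, (F,merge)→4750, (D,merge)→4750, (D,nl_idx)→8500, (F,nl)→62750 …(+1); best=4500 via (F,hash)
  {AF}: card=750; try (A,hash)→2180, (A,nl_idx)→2750, (F,merge)→3330, (A,merge)→3460, (F,hash)→4240, (F,nl)→30120 …(+1); best=2180 via (A,hash)
  {AE}: card=240; try (E,nl_idx)→1440, (A,hash)→2680, (A,nl_idx)→4240, (E,merge)→6080, (A,merge)→6460, (E,hash)→9240 …(+2); best=1440 via (E,nl_idx)
  {BCD}: card=31250; try (B,hash)→9200, (D,hash)→16100, (B,merge)→21200, (B,nl_idx)→45200, (D,nl_idx)→95850, (D,merge)→111850 …(+2); best=9200 via (B,hash)
  {CDF}: card=31250; try (F,hash)→9200, (C,hash)→16150, (F,merge)→21200, (C,merge)→95000, (F,nl)→316450, (C,nl)→1879500; best=9200 via (F,hash)
  {ADF}: card=18750; try (D,hash)→6930, (A,hash)→12430, (D,merge)→12680, (D,nl_idx)→26930, (A,nl_idx)→67000, (A,merge)→92960 …(+2); best=6930 via (D,hash)
  {AEF}: card=1500; try (F,hash)→5680, (F,merge)→5850, (E,nl_idx)→10430, (E,hash)→11930, (E,merge)→15430, (F,nl)→61440 …(+1); best=5680 via (F,hash)
  {BCDF}: card=781250; try (F,hash)→44450, (B,hash)→44450, (F,merge)→511450, (B,merge)→511450, (B,nl_idx)→1040450, (F,nl)→7821700 …(+1); best=44450 via (F,hash)
  {ACDF}: card=93750; try (C,hash)→31080, (A,hash)→42130, (C,merge)→309930, (A,nl_idx)→321700, (A,merge)→510160, (A,nl)→3759200 …(+1); best=31080 via (C,hash)
  {ADEF}: card=37500; try (D,hash)→11180, (D,merge)→25930, (E,hash)→34680, (D,nl_idx)→55180, (E,nl_idx)→213180, (E,merge)→311930 …(+2); best=11180 via (D,hash)
  {ABCDF}: card=2343750; try (B,hash)→128830, (A,hash)→827380, (B,merge)→1720830, (B,nl_idx)→3124830, (A,nl_idx)→7856950, (A,merge)→16451660 …(+2); best=128830 via (B,hash)
  {ACDEF}: card=187500; try (C,hash)→54080, (E,hash)→133830, (C,merge)→651680, (E,nl_idx)→1062330, (E,merge)→1723580, (C,nl)→11261180 …(+1); best=54080 via (C,hash)
  {ABCDEF}: card=4687500; try (B,hash)→245580, (E,hash)→2481580, (B,merge)→3618830, (B,nl_idx)→6241580, (E,nl_idx)→25910080, (B,nl)→46929080 …(+2); best=245580 via (B,hash)

245580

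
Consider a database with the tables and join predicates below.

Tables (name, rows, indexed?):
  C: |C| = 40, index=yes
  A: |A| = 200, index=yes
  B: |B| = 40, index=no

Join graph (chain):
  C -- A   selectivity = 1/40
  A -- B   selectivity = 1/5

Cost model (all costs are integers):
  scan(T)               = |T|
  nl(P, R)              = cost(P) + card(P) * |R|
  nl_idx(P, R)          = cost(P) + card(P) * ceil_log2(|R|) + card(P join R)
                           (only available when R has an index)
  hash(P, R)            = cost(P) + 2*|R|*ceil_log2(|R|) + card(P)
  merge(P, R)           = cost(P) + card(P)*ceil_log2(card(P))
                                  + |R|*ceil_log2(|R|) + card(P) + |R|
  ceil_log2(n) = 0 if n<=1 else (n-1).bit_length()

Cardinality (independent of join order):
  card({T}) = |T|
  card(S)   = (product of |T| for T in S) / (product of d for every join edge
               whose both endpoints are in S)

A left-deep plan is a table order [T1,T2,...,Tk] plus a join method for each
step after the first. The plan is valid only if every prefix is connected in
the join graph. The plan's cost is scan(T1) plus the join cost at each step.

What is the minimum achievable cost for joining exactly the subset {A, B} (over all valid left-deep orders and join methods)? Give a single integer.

880

Selinger DP over subsets of {A,B}:
  {A}: scan cost=200, card=200
  {B}: scan cost=40, card=40
  {AB}: card=1600; try (B,hash)→880, (A,nl_idx)→1960, (A,merge)→2120, (B,merge)→2280, (A,hash)→3280, (A,nl)→8040 …(+1); best=880 via (B,hash)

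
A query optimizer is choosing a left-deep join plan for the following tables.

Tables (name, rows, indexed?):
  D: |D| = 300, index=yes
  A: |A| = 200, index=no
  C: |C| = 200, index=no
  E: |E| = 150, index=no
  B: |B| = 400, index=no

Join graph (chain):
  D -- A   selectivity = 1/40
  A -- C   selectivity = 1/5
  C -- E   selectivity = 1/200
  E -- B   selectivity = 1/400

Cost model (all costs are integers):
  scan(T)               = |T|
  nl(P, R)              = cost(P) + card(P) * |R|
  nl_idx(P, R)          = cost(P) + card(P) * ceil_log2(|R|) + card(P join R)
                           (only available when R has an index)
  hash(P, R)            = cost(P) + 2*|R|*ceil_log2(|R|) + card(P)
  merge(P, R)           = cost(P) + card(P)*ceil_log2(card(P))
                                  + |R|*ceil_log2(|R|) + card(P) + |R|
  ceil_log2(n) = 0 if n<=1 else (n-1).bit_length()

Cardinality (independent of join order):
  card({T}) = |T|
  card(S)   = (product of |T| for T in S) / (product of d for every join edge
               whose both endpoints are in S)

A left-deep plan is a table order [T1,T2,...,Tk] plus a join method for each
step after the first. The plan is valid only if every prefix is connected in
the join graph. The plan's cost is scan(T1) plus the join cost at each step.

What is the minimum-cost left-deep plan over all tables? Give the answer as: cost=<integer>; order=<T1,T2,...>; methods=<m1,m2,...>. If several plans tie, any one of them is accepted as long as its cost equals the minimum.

Selinger DP (subsets sized 1..n):
  {D}: scan cost=300, card=300
  {A}: scan cost=200, card=200
  {C}: scan cost=200, card=200
  {E}: scan cost=150, card=150
  {B}: scan cost=400, card=400
  {AD}: card=1500; try (D,nl_idx)→3500, (A,hash)→3800, (D,merge)→5000, (A,merge)→5100, (D,hash)→5800, (D,nl)→60200 …(+1); best=3500 via (D,nl_idx)
  {AC}: card=8000; try (C,hash)→3600, (A,hash)→3600, (C,merge)→3800, (A,merge)→3800, (C,nl)→40200, (A,nl)→40200; best=3600 via (C,hash)
  {CE}: card=150; try (E,hash)→2800, (C,merge)→3300, (E,merge)→3350, (C,hash)→3500, (C,nl)→30150, (E,nl)→30200; best=2800 via (E,hash)
  {BE}: card=150; try (E,hash)→3200, (B,merge)→5500, (E,merge)→5750, (B,hash)→7500, (B,nl)→60150, (E,nl)→60400; best=3200 via (E,hash)
  {ACD}: card=60000; try (C,hash)→8200, (D,hash)→17000, (C,merge)→23300, (D,merge)→118600, (D,nl_idx)→135600, (C,nl)→303500 …(+1); best=8200 via (C,hash)
  {ACE}: card=6000; try (A,merge)→5950, (A,hash)→6150, (E,hash)→14000, (A,nl)→32800, (E,merge)→116950, (E,nl)→1203600; best=5950 via (A,merge)
  {BCE}: card=150; try (C,merge)→6350, (C,hash)→6550, (B,merge)→8150, (B,hash)→10150, (C,nl)→33200, (B,nl)→62800; best=6350 via (C,merge)
  {ACDE}: card=45000; try (D,hash)→17350, (E,hash)→70600, (D,merge)→92950, (D,nl_idx)→104950, (E,merge)→1029550, (D,nl)→1805950 …(+1); best=17350 via (D,hash)
  {ABCE}: card=6000; try (A,merge)→9500, (A,hash)→9700, (B,hash)→19150, (A,nl)→36350, (B,merge)→93950, (B,nl)→2405950; best=9500 via (A,merge)
  {ABCDE}: card=45000; try (D,hash)→20900, (B,hash)→69550, (D,merge)→96500, (D,nl_idx)→108500, (B,merge)→786350, (D,nl)→1809500 …(+1); best=20900 via (D,hash)

cost=20900; order=B,E,C,A,D; methods=hash,merge,merge,hash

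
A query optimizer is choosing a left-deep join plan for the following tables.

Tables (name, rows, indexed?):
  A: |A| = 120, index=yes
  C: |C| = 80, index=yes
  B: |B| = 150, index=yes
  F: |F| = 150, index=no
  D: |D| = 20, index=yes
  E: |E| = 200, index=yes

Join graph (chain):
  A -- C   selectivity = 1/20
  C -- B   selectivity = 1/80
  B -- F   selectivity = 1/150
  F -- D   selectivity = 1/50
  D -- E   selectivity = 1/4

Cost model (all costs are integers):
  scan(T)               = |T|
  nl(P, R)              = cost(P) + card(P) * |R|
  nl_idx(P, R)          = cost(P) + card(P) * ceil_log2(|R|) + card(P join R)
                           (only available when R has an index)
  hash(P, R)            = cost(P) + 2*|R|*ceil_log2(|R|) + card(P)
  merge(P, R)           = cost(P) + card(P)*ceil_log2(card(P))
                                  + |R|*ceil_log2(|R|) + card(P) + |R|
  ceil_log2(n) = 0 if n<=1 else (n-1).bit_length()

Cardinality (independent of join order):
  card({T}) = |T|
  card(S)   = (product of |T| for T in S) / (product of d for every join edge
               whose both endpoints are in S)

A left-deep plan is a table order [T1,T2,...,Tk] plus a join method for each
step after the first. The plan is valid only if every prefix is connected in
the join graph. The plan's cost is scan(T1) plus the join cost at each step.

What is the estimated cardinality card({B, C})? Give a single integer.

Tables in S: B(150), C(80)
Edges inside S: C-B(d=80)
numerator = 150 * 80 = 12000
denominator = 80 = 80
card(S) = 12000 / 80 = 150

150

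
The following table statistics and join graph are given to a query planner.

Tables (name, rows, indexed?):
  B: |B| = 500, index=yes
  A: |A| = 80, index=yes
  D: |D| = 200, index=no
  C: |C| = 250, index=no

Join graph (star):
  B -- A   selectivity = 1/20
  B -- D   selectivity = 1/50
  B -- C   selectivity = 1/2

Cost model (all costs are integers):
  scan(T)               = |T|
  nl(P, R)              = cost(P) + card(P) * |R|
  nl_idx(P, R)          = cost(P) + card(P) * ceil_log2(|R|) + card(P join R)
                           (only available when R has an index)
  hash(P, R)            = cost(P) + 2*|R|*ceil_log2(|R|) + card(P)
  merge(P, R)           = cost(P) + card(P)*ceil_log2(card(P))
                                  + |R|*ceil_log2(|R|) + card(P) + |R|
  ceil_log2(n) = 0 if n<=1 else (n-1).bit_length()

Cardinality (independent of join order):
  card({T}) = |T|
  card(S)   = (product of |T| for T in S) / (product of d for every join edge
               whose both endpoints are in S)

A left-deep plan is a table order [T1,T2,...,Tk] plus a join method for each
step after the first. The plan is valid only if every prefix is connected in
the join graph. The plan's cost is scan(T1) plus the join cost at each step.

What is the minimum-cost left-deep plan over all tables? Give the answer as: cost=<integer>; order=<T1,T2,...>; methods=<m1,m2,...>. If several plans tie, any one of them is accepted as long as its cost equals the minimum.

Selinger DP (subsets sized 1..n):
  {B}: scan cost=500, card=500
  {A}: scan cost=80, card=80
  {D}: scan cost=200, card=200
  {C}: scan cost=250, card=250
  {AB}: card=2000; try (A,hash)→2120, (B,nl_idx)→2800, (B,merge)→5720, (A,nl_idx)→6000, (A,merge)→6140, (B,hash)→9160 …(+2); best=2120 via (A,hash)
  {BD}: card=2000; try (B,nl_idx)→4000, (D,hash)→4200, (B,merge)→7000, (D,merge)→7300, (B,hash)→9400, (B,nl)→100200 …(+1); best=4000 via (B,nl_idx)
  {BC}: card=62500; try (C,hash)→5000, (B,merge)→7500, (C,merge)→7750, (B,hash)→9500, (B,nl_idx)→65000, (B,nl)→125250 …(+1); best=5000 via (C,hash)
  {ABD}: card=8000; try (A,hash)→7120, (D,hash)→7320, (A,nl_idx)→26000, (D,merge)→27920, (A,merge)→28640, (A,nl)→164000 …(+1); best=7120 via (A,hash)
  {ABC}: card=250000; try (C,hash)→8120, (C,merge)→28370, (A,hash)→68620, (C,nl)→502120, (A,nl_idx)→692500, (A,merge)→1068140 …(+1); best=8120 via (C,hash)
  {BCD}: card=250000; try (C,hash)→10000, (C,merge)→30250, (D,hash)→70700, (C,nl)→504000, (D,merge)→1069300, (D,nl)→12505000; best=10000 via (C,hash)
  {ABCD}: card=1000000; try (C,hash)→19120, (C,merge)→121370, (A,hash)→261120, (D,hash)→261320, (C,nl)→2007120, (A,nl_idx)→2760000 …(+4); best=19120 via (C,hash)

cost=19120; order=D,B,A,C; methods=nl_idx,hash,hash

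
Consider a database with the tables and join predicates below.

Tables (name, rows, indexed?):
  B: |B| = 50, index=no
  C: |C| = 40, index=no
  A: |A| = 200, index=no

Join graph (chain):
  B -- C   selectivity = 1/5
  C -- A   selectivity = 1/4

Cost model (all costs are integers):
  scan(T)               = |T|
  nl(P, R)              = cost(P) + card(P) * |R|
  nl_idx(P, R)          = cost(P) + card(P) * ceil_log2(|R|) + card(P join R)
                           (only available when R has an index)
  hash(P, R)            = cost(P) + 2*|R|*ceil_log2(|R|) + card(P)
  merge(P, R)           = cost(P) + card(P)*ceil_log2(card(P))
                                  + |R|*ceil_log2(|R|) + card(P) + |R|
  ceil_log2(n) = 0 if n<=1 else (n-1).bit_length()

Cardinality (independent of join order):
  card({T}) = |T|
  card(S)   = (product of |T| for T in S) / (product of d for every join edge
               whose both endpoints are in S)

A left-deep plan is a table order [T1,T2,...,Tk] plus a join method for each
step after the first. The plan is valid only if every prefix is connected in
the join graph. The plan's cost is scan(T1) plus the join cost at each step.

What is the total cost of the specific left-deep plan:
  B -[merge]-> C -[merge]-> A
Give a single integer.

6480

step 1: scan B: cost=50, card=50
step 2: join C via merge
    card(P join C) = 50*40/(5) = 400
    cost = 50 + 50*6 + 40*6 + 50 + 40 = 680
step 3: join A via merge
    card(P join A) = 400*200/(4) = 20000
    cost = 680 + 400*9 + 200*8 + 400 + 200 = 6480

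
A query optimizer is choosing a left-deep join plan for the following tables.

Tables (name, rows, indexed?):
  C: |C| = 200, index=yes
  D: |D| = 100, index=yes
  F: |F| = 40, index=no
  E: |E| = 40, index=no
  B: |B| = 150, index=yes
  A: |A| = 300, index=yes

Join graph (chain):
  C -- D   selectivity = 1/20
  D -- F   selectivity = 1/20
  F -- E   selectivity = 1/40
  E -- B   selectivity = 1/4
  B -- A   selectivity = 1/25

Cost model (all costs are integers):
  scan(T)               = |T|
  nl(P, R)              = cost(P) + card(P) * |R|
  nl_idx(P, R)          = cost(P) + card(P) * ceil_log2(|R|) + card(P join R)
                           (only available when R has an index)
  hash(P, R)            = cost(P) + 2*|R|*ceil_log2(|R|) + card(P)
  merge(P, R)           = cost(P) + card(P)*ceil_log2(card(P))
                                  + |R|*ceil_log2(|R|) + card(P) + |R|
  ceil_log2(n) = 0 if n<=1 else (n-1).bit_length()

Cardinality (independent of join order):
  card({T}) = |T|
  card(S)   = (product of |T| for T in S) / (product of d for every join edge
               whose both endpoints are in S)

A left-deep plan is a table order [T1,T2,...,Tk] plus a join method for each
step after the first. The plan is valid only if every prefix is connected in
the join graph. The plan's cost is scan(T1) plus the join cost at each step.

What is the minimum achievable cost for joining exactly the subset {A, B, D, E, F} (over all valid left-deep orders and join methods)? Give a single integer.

Selinger DP over subsets of {A,B,D,E,F}:
  {D}: scan cost=100, card=100
  {F}: scan cost=40, card=40
  {E}: scan cost=40, card=40
  {B}: scan cost=150, card=150
  {A}: scan cost=300, card=300
  {DF}: card=200; try (D,nl_idx)→520, (F,hash)→680, (D,merge)→1120, (F,merge)→1180, (D,hash)→1480, (D,nl)→4040 …(+1); best=520 via (D,nl_idx)
  {EF}: card=40; try (F,hash)→560, (E,hash)→560, (F,merge)→600, (E,merge)→600, (F,nl)→1640, (E,nl)→1640; best=560 via (F,hash)
  {BE}: card=1500; try (E,hash)→780, (B,merge)→1670, (E,merge)→1780, (B,nl_idx)→1860, (B,hash)→2480, (B,nl)→6040 …(+1); best=780 via (E,hash)
  {AB}: card=1800; try (B,hash)→3000, (A,nl_idx)→3300, (B,nl_idx)→4500, (A,merge)→4500, (B,merge)→4650, (A,hash)→5700 …(+2); best=3000 via (B,hash)
  {DEF}: card=200; try (D,nl_idx)→1040, (E,hash)→1200, (D,merge)→1640, (D,hash)→2000, (E,merge)→2600, (D,nl)→4560 …(+1); best=1040 via (D,nl_idx)
  {BEF}: card=1500; try (B,merge)→2190, (B,nl_idx)→2380, (F,hash)→2760, (B,hash)→3000, (B,nl)→6560, (F,merge)→19060 …(+1); best=2190 via (B,merge)
  {ABE}: card=18000; try (E,hash)→5280, (A,hash)→7680, (A,merge)→21780, (E,merge)→24880, (A,nl_idx)→32280, (E,nl)→75000 …(+1); best=5280 via (E,hash)
  {BDEF}: card=7500; try (B,hash)→3640, (B,merge)→4190, (D,hash)→5090, (B,nl_idx)→10140, (D,nl_idx)→20190, (D,merge)→20990 …(+2); best=3640 via (B,hash)
  {ABEF}: card=18000; try (A,hash)→9090, (A,merge)→23190, (F,hash)→23760, (A,nl_idx)→33690, (F,merge)→293560, (A,nl)→452190 …(+1); best=9090 via (A,hash)
  {ABDEF}: card=90000; try (A,hash)→16540, (D,hash)→28490, (A,merge)→111640, (A,nl_idx)→161140, (D,nl_idx)→225090, (D,merge)→297890 …(+2); best=16540 via (A,hash)

16540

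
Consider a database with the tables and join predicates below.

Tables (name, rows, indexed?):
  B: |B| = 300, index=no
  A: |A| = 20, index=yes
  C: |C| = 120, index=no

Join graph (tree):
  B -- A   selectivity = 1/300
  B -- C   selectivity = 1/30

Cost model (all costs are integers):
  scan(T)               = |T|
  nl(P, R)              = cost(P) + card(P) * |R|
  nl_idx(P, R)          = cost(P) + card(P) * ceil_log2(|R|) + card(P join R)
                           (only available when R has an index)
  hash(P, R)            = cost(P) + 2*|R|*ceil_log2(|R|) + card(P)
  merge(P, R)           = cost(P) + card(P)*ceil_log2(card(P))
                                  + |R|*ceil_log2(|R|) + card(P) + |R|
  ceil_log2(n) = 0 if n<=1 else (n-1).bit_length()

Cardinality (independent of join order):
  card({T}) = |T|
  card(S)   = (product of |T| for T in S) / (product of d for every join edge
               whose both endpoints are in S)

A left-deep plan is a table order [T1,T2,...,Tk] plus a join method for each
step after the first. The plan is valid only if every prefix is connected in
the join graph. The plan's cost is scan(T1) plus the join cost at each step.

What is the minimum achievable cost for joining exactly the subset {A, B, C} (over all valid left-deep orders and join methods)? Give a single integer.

1880

Selinger DP over subsets of {A,B,C}:
  {B}: scan cost=300, card=300
  {A}: scan cost=20, card=20
  {C}: scan cost=120, card=120
  {AB}: card=20; try (A,hash)→800, (A,nl_idx)→1820, (B,merge)→3140, (A,merge)→3420, (B,hash)→5440, (B,nl)→6020 …(+1); best=800 via (A,hash)
  {BC}: card=1200; try (C,hash)→2280, (B,merge)→4080, (C,merge)→4260, (B,hash)→5640, (B,nl)→36120, (C,nl)→36300; best=2280 via (C,hash)
  {ABC}: card=80; try (C,merge)→1880, (C,hash)→2500, (C,nl)→3200, (A,hash)→3680, (A,nl_idx)→8360, (A,merge)→16800 …(+1); best=1880 via (C,merge)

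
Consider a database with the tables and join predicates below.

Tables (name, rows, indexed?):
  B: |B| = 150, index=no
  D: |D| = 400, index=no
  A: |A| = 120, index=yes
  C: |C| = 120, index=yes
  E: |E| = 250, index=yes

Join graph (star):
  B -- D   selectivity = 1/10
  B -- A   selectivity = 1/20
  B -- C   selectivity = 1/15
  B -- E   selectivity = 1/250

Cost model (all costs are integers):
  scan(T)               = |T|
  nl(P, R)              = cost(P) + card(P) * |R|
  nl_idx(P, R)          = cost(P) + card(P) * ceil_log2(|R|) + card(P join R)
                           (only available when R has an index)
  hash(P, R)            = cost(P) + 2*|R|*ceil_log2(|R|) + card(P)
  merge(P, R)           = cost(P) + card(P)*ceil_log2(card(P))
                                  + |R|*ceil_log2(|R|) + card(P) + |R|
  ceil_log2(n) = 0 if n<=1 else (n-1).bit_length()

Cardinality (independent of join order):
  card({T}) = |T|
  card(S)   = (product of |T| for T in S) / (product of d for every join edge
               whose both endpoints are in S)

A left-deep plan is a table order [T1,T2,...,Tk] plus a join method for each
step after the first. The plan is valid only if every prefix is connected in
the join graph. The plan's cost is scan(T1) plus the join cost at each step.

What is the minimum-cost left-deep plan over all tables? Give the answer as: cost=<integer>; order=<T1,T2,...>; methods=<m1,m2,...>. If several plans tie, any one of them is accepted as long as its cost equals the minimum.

Selinger DP (subsets sized 1..n):
  {B}: scan cost=150, card=150
  {D}: scan cost=400, card=400
  {A}: scan cost=120, card=120
  {C}: scan cost=120, card=120
  {E}: scan cost=250, card=250
  {BD}: card=6000; try (B,hash)→3200, (D,merge)→5500, (B,merge)→5750, (D,hash)→7500, (D,nl)→60150, (B,nl)→60400; best=3200 via (B,hash)
  {AB}: card=900; try (A,hash)→1980, (A,nl_idx)→2100, (B,merge)→2430, (A,merge)→2460, (B,hash)→2640, (B,nl)→18120 …(+1); best=1980 via (A,hash)
  {BC}: card=1200; try (C,hash)→1980, (C,nl_idx)→2400, (B,merge)→2430, (C,merge)→2460, (B,hash)→2640, (B,nl)→18120 …(+1); best=1980 via (C,hash)
  {BE}: card=150; try (E,nl_idx)→1500, (B,hash)→2900, (E,merge)→3750, (B,merge)→3850, (E,hash)→4300, (E,nl)→37650 …(+1); best=1500 via (E,nl_idx)
  {ABD}: card=36000; try (D,hash)→10080, (A,hash)→10880, (D,merge)→15880, (A,nl_idx)→81200, (A,merge)→88160, (D,nl)→361980 …(+1); best=10080 via (D,hash)
  {BCD}: card=48000; try (D,hash)→10380, (C,hash)→10880, (D,merge)→20380, (C,merge)→88160, (C,nl_idx)→93200, (D,nl)→481980 …(+1); best=10380 via (D,hash)
  {BDE}: card=6000; try (D,merge)→6850, (D,hash)→8850, (E,hash)→13200, (E,nl_idx)→57200, (D,nl)→61500, (E,merge)→89450 …(+1); best=6850 via (D,merge)
  {ABC}: card=7200; try (C,hash)→4560, (A,hash)→4860, (C,merge)→12840, (C,nl_idx)→15480, (A,merge)→17340, (A,nl_idx)→17580 …(+2); best=4560 via (C,hash)
  {ABE}: card=900; try (A,hash)→3330, (A,nl_idx)→3450, (A,merge)→3810, (E,hash)→6880, (E,nl_idx)→10080, (E,merge)→14130 …(+2); best=3330 via (A,hash)
  {BCE}: card=1200; try (C,hash)→3330, (C,nl_idx)→3750, (C,merge)→3810, (E,hash)→7180, (E,nl_idx)→12780, (E,merge)→18630 …(+2); best=3330 via (C,hash)
  {ABCD}: card=288000; try (D,hash)→18960, (C,hash)→47760, (A,hash)→60060, (D,merge)→109360, (C,nl_idx)→550080, (C,merge)→623040 …(+5); best=18960 via (D,hash)
  {ABDE}: card=36000; try (D,hash)→11430, (A,hash)→14530, (D,merge)→17230, (E,hash)→50080, (A,nl_idx)→84850, (A,merge)→91810 …(+5); best=11430 via (D,hash)
  {BCDE}: card=48000; try (D,hash)→11730, (C,hash)→14530, (D,merge)→21730, (E,hash)→62380, (C,merge)→91810, (C,nl_idx)→96850 …(+5); best=11730 via (D,hash)
  {ABCE}: card=7200; try (C,hash)→5910, (A,hash)→6210, (C,merge)→14190, (E,hash)→15760, (C,nl_idx)→16830, (A,merge)→18690 …(+6); best=5910 via (C,hash)
  {ABCDE}: card=288000; try (D,hash)→20310, (C,hash)→49110, (A,hash)→61410, (D,merge)→110710, (E,hash)→310960, (C,nl_idx)→551430 …(+9); best=20310 via (D,hash)

cost=20310; order=B,E,A,C,D; methods=nl_idx,hash,hash,hash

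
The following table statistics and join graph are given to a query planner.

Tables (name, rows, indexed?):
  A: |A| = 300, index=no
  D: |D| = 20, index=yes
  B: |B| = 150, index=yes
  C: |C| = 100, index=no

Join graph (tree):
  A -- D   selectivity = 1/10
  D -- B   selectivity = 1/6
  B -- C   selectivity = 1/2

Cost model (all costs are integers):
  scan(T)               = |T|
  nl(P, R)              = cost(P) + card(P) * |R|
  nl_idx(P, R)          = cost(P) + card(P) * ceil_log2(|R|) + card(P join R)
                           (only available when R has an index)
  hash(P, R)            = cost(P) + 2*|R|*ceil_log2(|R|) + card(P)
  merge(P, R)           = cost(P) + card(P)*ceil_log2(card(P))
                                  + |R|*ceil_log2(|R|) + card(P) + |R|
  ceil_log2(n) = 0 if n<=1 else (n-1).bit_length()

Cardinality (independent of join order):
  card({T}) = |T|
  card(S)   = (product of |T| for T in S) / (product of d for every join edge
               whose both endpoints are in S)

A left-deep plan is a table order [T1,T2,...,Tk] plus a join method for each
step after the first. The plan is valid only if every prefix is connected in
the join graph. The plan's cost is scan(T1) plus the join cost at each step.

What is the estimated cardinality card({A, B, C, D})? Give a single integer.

750000

Tables in S: A(300), B(150), C(100), D(20)
Edges inside S: A-D(d=10), D-B(d=6), B-C(d=2)
numerator = 300 * 150 * 100 * 20 = 90000000
denominator = 10 * 6 * 2 = 120
card(S) = 90000000 / 120 = 750000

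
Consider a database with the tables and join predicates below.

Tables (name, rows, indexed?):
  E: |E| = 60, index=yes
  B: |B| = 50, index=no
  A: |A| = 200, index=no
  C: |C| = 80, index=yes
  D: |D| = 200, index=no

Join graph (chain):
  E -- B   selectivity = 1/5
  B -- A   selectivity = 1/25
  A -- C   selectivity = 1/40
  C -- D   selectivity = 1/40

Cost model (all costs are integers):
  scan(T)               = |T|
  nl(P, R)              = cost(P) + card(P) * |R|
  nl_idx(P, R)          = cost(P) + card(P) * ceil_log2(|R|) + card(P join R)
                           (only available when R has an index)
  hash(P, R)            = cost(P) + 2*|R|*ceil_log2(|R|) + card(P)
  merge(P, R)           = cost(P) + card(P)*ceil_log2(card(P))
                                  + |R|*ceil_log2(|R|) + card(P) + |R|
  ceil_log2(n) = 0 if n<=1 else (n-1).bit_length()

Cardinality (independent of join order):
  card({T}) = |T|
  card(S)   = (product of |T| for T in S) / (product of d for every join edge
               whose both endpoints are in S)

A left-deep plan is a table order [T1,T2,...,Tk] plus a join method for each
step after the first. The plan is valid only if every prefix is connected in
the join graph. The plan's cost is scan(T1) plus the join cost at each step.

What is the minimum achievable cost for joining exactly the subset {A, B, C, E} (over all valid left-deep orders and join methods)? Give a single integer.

Selinger DP over subsets of {A,B,C,E}:
  {E}: scan cost=60, card=60
  {B}: scan cost=50, card=50
  {A}: scan cost=200, card=200
  {C}: scan cost=80, card=80
  {BE}: card=600; try (B,hash)→720, (E,hash)→820, (E,merge)→820, (B,merge)→830, (E,nl_idx)→950, (E,nl)→3050 …(+1); best=720 via (B,hash)
  {AB}: card=400; try (B,hash)→1000, (A,merge)→2200, (B,merge)→2350, (A,hash)→3300, (A,nl)→10050, (B,nl)→10200; best=1000 via (B,hash)
  {AC}: card=400; try (C,hash)→1520, (C,nl_idx)→2000, (A,merge)→2520, (C,merge)→2640, (A,hash)→3360, (A,nl)→16080 …(+1); best=1520 via (C,hash)
  {ABE}: card=4800; try (E,hash)→2120, (A,hash)→4520, (E,merge)→5420, (E,nl_idx)→8200, (A,merge)→9120, (E,nl)→25000 …(+1); best=2120 via (E,hash)
  {ABC}: card=800; try (C,hash)→2520, (B,hash)→2520, (C,nl_idx)→4600, (C,merge)→5640, (B,merge)→5870, (B,nl)→21520 …(+1); best=2520 via (C,hash)
  {ABCE}: card=9600; try (E,hash)→4040, (C,hash)→8040, (E,merge)→11740, (E,nl_idx)→16920, (C,nl_idx)→45320, (E,nl)→50520 …(+2); best=4040 via (E,hash)

4040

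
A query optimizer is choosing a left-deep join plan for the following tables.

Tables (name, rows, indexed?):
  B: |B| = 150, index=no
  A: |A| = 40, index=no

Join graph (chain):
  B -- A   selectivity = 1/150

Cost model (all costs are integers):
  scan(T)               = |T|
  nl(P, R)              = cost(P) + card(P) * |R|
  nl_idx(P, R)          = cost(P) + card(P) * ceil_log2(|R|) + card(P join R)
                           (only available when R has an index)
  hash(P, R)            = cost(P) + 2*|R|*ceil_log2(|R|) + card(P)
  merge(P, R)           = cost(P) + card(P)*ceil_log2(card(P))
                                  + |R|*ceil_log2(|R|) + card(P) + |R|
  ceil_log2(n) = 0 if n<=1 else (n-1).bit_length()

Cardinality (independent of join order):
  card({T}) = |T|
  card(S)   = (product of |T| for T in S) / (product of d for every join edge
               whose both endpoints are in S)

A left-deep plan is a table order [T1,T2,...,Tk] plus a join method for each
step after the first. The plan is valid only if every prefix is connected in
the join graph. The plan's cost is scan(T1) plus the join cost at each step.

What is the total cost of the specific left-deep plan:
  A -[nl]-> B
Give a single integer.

step 1: scan A: cost=40, card=40
step 2: join B via nl
    card(P join B) = 40*150/(150) = 40
    cost = 40 + 40*150 = 6040

6040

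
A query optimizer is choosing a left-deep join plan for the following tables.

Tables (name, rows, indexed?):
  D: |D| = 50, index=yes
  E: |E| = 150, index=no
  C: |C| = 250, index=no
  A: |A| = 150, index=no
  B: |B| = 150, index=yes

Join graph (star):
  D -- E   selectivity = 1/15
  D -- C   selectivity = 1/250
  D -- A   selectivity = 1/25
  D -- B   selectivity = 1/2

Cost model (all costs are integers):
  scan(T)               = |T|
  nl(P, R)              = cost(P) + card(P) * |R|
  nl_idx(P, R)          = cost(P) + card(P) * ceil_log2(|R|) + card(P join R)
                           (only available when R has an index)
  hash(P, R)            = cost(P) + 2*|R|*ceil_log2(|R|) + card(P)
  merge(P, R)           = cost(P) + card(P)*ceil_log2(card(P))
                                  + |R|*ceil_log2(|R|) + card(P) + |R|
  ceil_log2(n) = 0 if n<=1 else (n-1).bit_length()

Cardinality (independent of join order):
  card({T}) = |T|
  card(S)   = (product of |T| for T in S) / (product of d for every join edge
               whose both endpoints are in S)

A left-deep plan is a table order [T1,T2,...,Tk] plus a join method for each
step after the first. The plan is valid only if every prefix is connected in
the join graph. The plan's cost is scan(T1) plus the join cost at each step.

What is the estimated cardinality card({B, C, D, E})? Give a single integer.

Tables in S: B(150), C(250), D(50), E(150)
Edges inside S: D-E(d=15), D-C(d=250), D-B(d=2)
numerator = 150 * 250 * 50 * 150 = 281250000
denominator = 15 * 250 * 2 = 7500
card(S) = 281250000 / 7500 = 37500

37500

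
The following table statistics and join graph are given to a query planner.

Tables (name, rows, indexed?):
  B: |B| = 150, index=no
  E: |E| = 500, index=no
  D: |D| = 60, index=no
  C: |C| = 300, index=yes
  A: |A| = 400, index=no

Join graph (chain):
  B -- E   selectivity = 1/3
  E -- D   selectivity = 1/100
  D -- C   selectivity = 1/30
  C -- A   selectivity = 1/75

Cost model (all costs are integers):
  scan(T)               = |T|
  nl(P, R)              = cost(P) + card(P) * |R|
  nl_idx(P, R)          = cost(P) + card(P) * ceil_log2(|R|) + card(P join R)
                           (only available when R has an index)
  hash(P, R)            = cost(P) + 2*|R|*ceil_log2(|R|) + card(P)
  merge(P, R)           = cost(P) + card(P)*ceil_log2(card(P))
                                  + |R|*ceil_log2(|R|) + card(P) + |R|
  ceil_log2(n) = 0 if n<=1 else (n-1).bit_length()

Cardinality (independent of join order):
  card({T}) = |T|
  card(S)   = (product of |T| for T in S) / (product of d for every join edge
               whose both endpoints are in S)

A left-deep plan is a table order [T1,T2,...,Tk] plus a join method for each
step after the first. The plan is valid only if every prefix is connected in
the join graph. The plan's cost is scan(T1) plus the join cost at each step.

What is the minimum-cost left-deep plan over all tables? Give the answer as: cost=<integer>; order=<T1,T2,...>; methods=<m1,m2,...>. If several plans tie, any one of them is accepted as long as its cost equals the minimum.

Selinger DP (subsets sized 1..n):
  {B}: scan cost=150, card=150
  {E}: scan cost=500, card=500
  {D}: scan cost=60, card=60
  {C}: scan cost=300, card=300
  {A}: scan cost=400, card=400
  {BE}: card=25000; try (B,hash)→3400, (E,merge)→6500, (B,merge)→6850, (E,hash)→9300, (E,nl)→75150, (B,nl)→75500; best=3400 via (B,hash)
  {DE}: card=300; try (D,hash)→1720, (E,merge)→5480, (D,merge)→5920, (E,hash)→9120, (E,nl)→30060, (D,nl)→30500; best=1720 via (D,hash)
  {CD}: card=600; try (C,nl_idx)→1200, (D,hash)→1320, (C,merge)→3480, (D,merge)→3720, (C,hash)→5520, (C,nl)→18060 …(+1); best=1200 via (C,nl_idx)
  {AC}: card=1600; try (C,nl_idx)→5600, (C,hash)→6200, (A,merge)→7300, (C,merge)→7400, (A,hash)→7800, (A,nl)→120300 …(+1); best=5600 via (C,nl_idx)
  {BDE}: card=15000; try (B,hash)→4420, (B,merge)→6070, (D,hash)→29120, (B,nl)→46720, (D,merge)→403820, (D,nl)→1503400; best=4420 via (B,hash)
  {CDE}: card=3000; try (C,hash)→7420, (C,nl_idx)→7420, (C,merge)→7720, (E,hash)→10800, (E,merge)→12800, (C,nl)→91720 …(+1); best=7420 via (C,hash)
  {ACD}: card=3200; try (D,hash)→7920, (A,hash)→9000, (A,merge)→11800, (D,merge)→25220, (D,nl)→101600, (A,nl)→241200; best=7920 via (D,hash)
  {BCDE}: card=150000; try (B,hash)→12820, (C,hash)→24820, (B,merge)→47770, (C,merge)→232420, (C,nl_idx)→289420, (B,nl)→457420 …(+1); best=12820 via (B,hash)
  {ACDE}: card=16000; try (A,hash)→17620, (E,hash)→20120, (A,merge)→50420, (E,merge)→54520, (A,nl)→1207420, (E,nl)→1607920; best=17620 via (A,hash)
  {ABCDE}: card=800000; try (B,hash)→36020, (A,hash)→170020, (B,merge)→258970, (B,nl)→2417620, (A,merge)→2866820, (A,nl)→60012820; best=36020 via (B,hash)

cost=36020; order=E,D,C,A,B; methods=hash,hash,hash,hash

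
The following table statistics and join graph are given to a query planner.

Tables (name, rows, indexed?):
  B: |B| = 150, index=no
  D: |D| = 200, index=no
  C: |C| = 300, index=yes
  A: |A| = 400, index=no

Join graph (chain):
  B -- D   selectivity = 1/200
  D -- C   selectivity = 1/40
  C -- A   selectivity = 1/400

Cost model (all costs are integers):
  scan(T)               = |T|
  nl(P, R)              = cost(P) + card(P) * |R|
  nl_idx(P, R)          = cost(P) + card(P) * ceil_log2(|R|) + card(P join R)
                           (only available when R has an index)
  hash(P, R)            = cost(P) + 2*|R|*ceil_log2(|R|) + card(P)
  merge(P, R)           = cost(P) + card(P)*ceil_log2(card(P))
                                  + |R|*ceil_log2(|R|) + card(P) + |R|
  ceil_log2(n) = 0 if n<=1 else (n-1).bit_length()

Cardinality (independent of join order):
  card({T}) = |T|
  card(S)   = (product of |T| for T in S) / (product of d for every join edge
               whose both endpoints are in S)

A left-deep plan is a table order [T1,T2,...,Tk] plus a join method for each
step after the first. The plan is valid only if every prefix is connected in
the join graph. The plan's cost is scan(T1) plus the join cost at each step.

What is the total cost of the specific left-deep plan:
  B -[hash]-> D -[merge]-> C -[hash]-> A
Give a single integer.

step 1: scan B: cost=150, card=150
step 2: join D via hash
    card(P join D) = 150*200/(200) = 150
    cost = 150 + 2*200*8 + 150 = 3500
step 3: join C via merge
    card(P join C) = 150*300/(40) = 1125
    cost = 3500 + 150*8 + 300*9 + 150 + 300 = 7850
step 4: join A via hash
    card(P join A) = 1125*400/(400) = 1125
    cost = 7850 + 2*400*9 + 1125 = 16175

16175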